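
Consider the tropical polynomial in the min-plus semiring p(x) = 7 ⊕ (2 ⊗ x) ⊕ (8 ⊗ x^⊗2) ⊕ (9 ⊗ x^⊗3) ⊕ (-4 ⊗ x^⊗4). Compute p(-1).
p(-1) = -8

A tropical monomial a ⊗ x^⊗i evaluates to a + i · x. Evaluating each term at x = -1:
  Term 0 contributes 7 + 0 · -1 = 7
  Term 1 contributes 2 + 1 · -1 = 1
  Term 2 contributes 8 + 2 · -1 = 6
  Term 3 contributes 9 + 3 · -1 = 6
  Term 4 contributes -4 + 4 · -1 = -8
p(-1) = ⊕ of these = min[7, 1, 6, 6, -8] = -8.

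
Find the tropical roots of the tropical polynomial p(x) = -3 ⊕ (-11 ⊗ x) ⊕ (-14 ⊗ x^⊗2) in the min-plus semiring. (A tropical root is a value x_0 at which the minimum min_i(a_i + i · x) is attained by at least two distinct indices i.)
Roots: {3, 8}

Each tropical root is a break point of the lower envelope of the lines y = a_i + i · x (there are 3 lines, with slopes 0, 1, ..., 2). Only the lines that attain the minimum somewhere contribute to roots; other lines are dominated. Here the surviving (envelope) indices are i = 2, i = 1, i = 0.
Intersections between consecutive envelope lines give the roots: for adjacent envelope indices i < j the intersection is x = (a_i − a_j) / (j − i). Reading off the sorted break points: {3, 8}.
Verification: at each break x_0, at least two indices attain the minimum of min_i(a_i + i · x_0).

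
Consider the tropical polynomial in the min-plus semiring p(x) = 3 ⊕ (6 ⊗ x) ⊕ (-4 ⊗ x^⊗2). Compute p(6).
p(6) = 3

A tropical monomial a ⊗ x^⊗i evaluates to a + i · x. Evaluating each term at x = 6:
  Term 0 contributes 3 + 0 · 6 = 3
  Term 1 contributes 6 + 1 · 6 = 12
  Term 2 contributes -4 + 2 · 6 = 8
p(6) = ⊕ of these = min[3, 12, 8] = 3.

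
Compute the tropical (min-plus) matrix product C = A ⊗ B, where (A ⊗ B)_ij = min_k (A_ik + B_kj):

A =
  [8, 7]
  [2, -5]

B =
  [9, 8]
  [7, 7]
A ⊗ B =
  [14, 14]
  [2, 2]

Apply the min-plus product entry-by-entry:
  C[0][0] = min over k of (A[0][0] + B[0][0] = 8 + 9 = 17, A[0][1] + B[1][0] = 7 + 7 = 14) = 14 (attained at k = 1)
  C[0][1] = min over k of (A[0][0] + B[0][1] = 8 + 8 = 16, A[0][1] + B[1][1] = 7 + 7 = 14) = 14 (attained at k = 1)
  C[1][0] = min over k of (A[1][0] + B[0][0] = 2 + 9 = 11, A[1][1] + B[1][0] = -5 + 7 = 2) = 2 (attained at k = 1)
  C[1][1] = min over k of (A[1][0] + B[0][1] = 2 + 8 = 10, A[1][1] + B[1][1] = -5 + 7 = 2) = 2 (attained at k = 1)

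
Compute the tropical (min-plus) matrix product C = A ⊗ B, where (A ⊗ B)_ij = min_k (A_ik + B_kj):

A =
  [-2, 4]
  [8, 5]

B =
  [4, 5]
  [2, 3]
A ⊗ B =
  [2, 3]
  [7, 8]

Apply the min-plus product entry-by-entry:
  C[0][0] = min over k of (A[0][0] + B[0][0] = -2 + 4 = 2, A[0][1] + B[1][0] = 4 + 2 = 6) = 2 (attained at k = 0)
  C[0][1] = min over k of (A[0][0] + B[0][1] = -2 + 5 = 3, A[0][1] + B[1][1] = 4 + 3 = 7) = 3 (attained at k = 0)
  C[1][0] = min over k of (A[1][0] + B[0][0] = 8 + 4 = 12, A[1][1] + B[1][0] = 5 + 2 = 7) = 7 (attained at k = 1)
  C[1][1] = min over k of (A[1][0] + B[0][1] = 8 + 5 = 13, A[1][1] + B[1][1] = 5 + 3 = 8) = 8 (attained at k = 1)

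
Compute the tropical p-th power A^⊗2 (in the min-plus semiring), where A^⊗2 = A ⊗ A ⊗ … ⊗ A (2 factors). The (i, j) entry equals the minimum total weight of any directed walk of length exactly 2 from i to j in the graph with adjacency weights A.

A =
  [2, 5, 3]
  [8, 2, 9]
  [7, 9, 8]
A^⊗2 =
  [4, 7, 5]
  [10, 4, 11]
  [9, 11, 10]

Each entry (A^⊗2)_ij equals the minimum over all length-2 walks i = v_0 → v_1 → … → v_2 = j of Σ_t A[v_t][v_{t+1}]. For example, for (i, j) = (0, 2) we minimise over 3 possible intermediate vertex sequences; the minimum is 5, attained along the walk 0 → 0 → 2.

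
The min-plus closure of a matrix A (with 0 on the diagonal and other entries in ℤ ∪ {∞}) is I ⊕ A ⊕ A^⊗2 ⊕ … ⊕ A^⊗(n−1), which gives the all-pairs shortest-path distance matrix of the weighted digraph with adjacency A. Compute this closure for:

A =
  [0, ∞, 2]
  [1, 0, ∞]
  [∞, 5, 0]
Closure =
  [0, 7, 2]
  [1, 0, 3]
  [6, 5, 0]

This is the Floyd-Warshall all-pairs shortest-path computation. For each intermediate vertex k = 0, 1, …, 2, update dist[i][j] ← min(dist[i][j], dist[i][k] + dist[k][j]). The final matrix gives, for each (i, j), the minimum total weight of any directed path from i to j (possibly empty when i = j).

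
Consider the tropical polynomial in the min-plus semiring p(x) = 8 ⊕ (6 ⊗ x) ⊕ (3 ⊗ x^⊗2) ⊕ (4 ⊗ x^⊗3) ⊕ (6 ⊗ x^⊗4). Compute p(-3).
p(-3) = -6

A tropical monomial a ⊗ x^⊗i evaluates to a + i · x. Evaluating each term at x = -3:
  Term 0 contributes 8 + 0 · -3 = 8
  Term 1 contributes 6 + 1 · -3 = 3
  Term 2 contributes 3 + 2 · -3 = -3
  Term 3 contributes 4 + 3 · -3 = -5
  Term 4 contributes 6 + 4 · -3 = -6
p(-3) = ⊕ of these = min[8, 3, -3, -5, -6] = -6.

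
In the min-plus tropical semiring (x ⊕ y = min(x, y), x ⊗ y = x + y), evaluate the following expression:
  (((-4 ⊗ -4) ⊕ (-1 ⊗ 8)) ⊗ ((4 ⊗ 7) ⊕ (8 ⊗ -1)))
(((-4 ⊗ -4) ⊕ (-1 ⊗ 8)) ⊗ ((4 ⊗ 7) ⊕ (8 ⊗ -1))) = -1

Expand innermost to outermost. Recall ⊕ takes the minimum of its arguments and ⊗ takes their sum. Working out the expression (((-4 ⊗ -4) ⊕ (-1 ⊗ 8)) ⊗ ((4 ⊗ 7) ⊕ (8 ⊗ -1))) gives -1.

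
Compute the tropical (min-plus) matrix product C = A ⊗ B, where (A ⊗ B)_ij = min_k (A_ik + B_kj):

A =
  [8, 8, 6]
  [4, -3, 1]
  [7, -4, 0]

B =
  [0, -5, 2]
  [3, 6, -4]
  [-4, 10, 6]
A ⊗ B =
  [2, 3, 4]
  [-3, -1, -7]
  [-4, 2, -8]

Apply the min-plus product entry-by-entry:
  C[0][0] = min over k of (A[0][0] + B[0][0] = 8 + 0 = 8, A[0][1] + B[1][0] = 8 + 3 = 11, A[0][2] + B[2][0] = 6 + -4 = 2) = 2 (attained at k = 2)
  C[0][1] = min over k of (A[0][0] + B[0][1] = 8 + -5 = 3, A[0][1] + B[1][1] = 8 + 6 = 14, A[0][2] + B[2][1] = 6 + 10 = 16) = 3 (attained at k = 0)
  C[0][2] = min over k of (A[0][0] + B[0][2] = 8 + 2 = 10, A[0][1] + B[1][2] = 8 + -4 = 4, A[0][2] + B[2][2] = 6 + 6 = 12) = 4 (attained at k = 1)
  C[1][0] = min over k of (A[1][0] + B[0][0] = 4 + 0 = 4, A[1][1] + B[1][0] = -3 + 3 = 0, A[1][2] + B[2][0] = 1 + -4 = -3) = -3 (attained at k = 2)
  C[1][1] = min over k of (A[1][0] + B[0][1] = 4 + -5 = -1, A[1][1] + B[1][1] = -3 + 6 = 3, A[1][2] + B[2][1] = 1 + 10 = 11) = -1 (attained at k = 0)
  C[1][2] = min over k of (A[1][0] + B[0][2] = 4 + 2 = 6, A[1][1] + B[1][2] = -3 + -4 = -7, A[1][2] + B[2][2] = 1 + 6 = 7) = -7 (attained at k = 1)
  C[2][0] = min over k of (A[2][0] + B[0][0] = 7 + 0 = 7, A[2][1] + B[1][0] = -4 + 3 = -1, A[2][2] + B[2][0] = 0 + -4 = -4) = -4 (attained at k = 2)
  C[2][1] = min over k of (A[2][0] + B[0][1] = 7 + -5 = 2, A[2][1] + B[1][1] = -4 + 6 = 2, A[2][2] + B[2][1] = 0 + 10 = 10) = 2 (attained at k = 0)
  C[2][2] = min over k of (A[2][0] + B[0][2] = 7 + 2 = 9, A[2][1] + B[1][2] = -4 + -4 = -8, A[2][2] + B[2][2] = 0 + 6 = 6) = -8 (attained at k = 1)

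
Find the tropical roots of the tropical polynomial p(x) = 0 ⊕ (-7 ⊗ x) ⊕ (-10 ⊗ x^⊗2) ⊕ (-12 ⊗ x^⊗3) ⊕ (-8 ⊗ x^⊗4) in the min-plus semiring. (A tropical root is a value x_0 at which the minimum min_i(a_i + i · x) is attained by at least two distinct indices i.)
Roots: {-4, 2, 3, 7}

Each tropical root is a break point of the lower envelope of the lines y = a_i + i · x (there are 5 lines, with slopes 0, 1, ..., 4). Only the lines that attain the minimum somewhere contribute to roots; other lines are dominated. Here the surviving (envelope) indices are i = 4, i = 3, i = 2, i = 1, i = 0.
Intersections between consecutive envelope lines give the roots: for adjacent envelope indices i < j the intersection is x = (a_i − a_j) / (j − i). Reading off the sorted break points: {-4, 2, 3, 7}.
Verification: at each break x_0, at least two indices attain the minimum of min_i(a_i + i · x_0).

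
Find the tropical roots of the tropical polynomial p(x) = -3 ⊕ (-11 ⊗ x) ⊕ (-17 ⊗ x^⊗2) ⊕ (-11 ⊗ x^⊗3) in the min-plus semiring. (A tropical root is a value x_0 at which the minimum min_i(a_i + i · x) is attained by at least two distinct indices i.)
Roots: {-6, 6, 8}

Each tropical root is a break point of the lower envelope of the lines y = a_i + i · x (there are 4 lines, with slopes 0, 1, ..., 3). Only the lines that attain the minimum somewhere contribute to roots; other lines are dominated. Here the surviving (envelope) indices are i = 3, i = 2, i = 1, i = 0.
Intersections between consecutive envelope lines give the roots: for adjacent envelope indices i < j the intersection is x = (a_i − a_j) / (j − i). Reading off the sorted break points: {-6, 6, 8}.
Verification: at each break x_0, at least two indices attain the minimum of min_i(a_i + i · x_0).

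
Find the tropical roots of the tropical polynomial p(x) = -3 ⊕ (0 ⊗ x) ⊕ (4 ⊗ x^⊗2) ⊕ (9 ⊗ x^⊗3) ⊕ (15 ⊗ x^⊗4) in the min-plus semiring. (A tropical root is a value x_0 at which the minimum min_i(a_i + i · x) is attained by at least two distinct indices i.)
Roots: {-6, -5, -4, -3}

Each tropical root is a break point of the lower envelope of the lines y = a_i + i · x (there are 5 lines, with slopes 0, 1, ..., 4). Only the lines that attain the minimum somewhere contribute to roots; other lines are dominated. Here the surviving (envelope) indices are i = 4, i = 3, i = 2, i = 1, i = 0.
Intersections between consecutive envelope lines give the roots: for adjacent envelope indices i < j the intersection is x = (a_i − a_j) / (j − i). Reading off the sorted break points: {-6, -5, -4, -3}.
Verification: at each break x_0, at least two indices attain the minimum of min_i(a_i + i · x_0).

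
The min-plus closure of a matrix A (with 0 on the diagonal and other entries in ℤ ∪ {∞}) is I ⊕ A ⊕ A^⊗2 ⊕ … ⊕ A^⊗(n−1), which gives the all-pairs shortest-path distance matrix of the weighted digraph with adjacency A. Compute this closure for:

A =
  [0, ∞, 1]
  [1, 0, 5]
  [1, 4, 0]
Closure =
  [0, 5, 1]
  [1, 0, 2]
  [1, 4, 0]

This is the Floyd-Warshall all-pairs shortest-path computation. For each intermediate vertex k = 0, 1, …, 2, update dist[i][j] ← min(dist[i][j], dist[i][k] + dist[k][j]). The final matrix gives, for each (i, j), the minimum total weight of any directed path from i to j (possibly empty when i = j).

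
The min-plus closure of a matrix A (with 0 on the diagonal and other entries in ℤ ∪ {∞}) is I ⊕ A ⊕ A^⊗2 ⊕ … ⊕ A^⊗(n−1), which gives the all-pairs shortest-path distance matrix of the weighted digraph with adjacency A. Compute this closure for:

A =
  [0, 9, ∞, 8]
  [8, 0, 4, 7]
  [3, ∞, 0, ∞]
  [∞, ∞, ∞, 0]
Closure =
  [0, 9, 13, 8]
  [7, 0, 4, 7]
  [3, 12, 0, 11]
  [∞, ∞, ∞, 0]

This is the Floyd-Warshall all-pairs shortest-path computation. For each intermediate vertex k = 0, 1, …, 3, update dist[i][j] ← min(dist[i][j], dist[i][k] + dist[k][j]). The final matrix gives, for each (i, j), the minimum total weight of any directed path from i to j (possibly empty when i = j).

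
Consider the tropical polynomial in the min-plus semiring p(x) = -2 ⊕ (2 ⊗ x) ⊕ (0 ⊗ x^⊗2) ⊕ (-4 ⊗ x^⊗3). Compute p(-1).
p(-1) = -7

A tropical monomial a ⊗ x^⊗i evaluates to a + i · x. Evaluating each term at x = -1:
  Term 0 contributes -2 + 0 · -1 = -2
  Term 1 contributes 2 + 1 · -1 = 1
  Term 2 contributes 0 + 2 · -1 = -2
  Term 3 contributes -4 + 3 · -1 = -7
p(-1) = ⊕ of these = min[-2, 1, -2, -7] = -7.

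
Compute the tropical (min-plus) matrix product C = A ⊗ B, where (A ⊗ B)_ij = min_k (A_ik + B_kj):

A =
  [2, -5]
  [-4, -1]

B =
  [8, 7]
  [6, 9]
A ⊗ B =
  [1, 4]
  [4, 3]

Apply the min-plus product entry-by-entry:
  C[0][0] = min over k of (A[0][0] + B[0][0] = 2 + 8 = 10, A[0][1] + B[1][0] = -5 + 6 = 1) = 1 (attained at k = 1)
  C[0][1] = min over k of (A[0][0] + B[0][1] = 2 + 7 = 9, A[0][1] + B[1][1] = -5 + 9 = 4) = 4 (attained at k = 1)
  C[1][0] = min over k of (A[1][0] + B[0][0] = -4 + 8 = 4, A[1][1] + B[1][0] = -1 + 6 = 5) = 4 (attained at k = 0)
  C[1][1] = min over k of (A[1][0] + B[0][1] = -4 + 7 = 3, A[1][1] + B[1][1] = -1 + 9 = 8) = 3 (attained at k = 0)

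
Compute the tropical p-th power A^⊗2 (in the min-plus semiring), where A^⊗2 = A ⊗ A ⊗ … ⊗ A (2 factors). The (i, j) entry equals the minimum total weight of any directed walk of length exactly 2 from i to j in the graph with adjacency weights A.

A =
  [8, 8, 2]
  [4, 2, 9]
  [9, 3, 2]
A^⊗2 =
  [11, 5, 4]
  [6, 4, 6]
  [7, 5, 4]

Each entry (A^⊗2)_ij equals the minimum over all length-2 walks i = v_0 → v_1 → … → v_2 = j of Σ_t A[v_t][v_{t+1}]. For example, for (i, j) = (0, 2) we minimise over 3 possible intermediate vertex sequences; the minimum is 4, attained along the walk 0 → 2 → 2.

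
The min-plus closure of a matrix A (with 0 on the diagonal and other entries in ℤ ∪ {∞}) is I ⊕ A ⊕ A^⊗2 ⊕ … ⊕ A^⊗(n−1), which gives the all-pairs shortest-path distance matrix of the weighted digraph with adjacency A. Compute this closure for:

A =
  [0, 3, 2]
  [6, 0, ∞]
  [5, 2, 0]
Closure =
  [0, 3, 2]
  [6, 0, 8]
  [5, 2, 0]

This is the Floyd-Warshall all-pairs shortest-path computation. For each intermediate vertex k = 0, 1, …, 2, update dist[i][j] ← min(dist[i][j], dist[i][k] + dist[k][j]). The final matrix gives, for each (i, j), the minimum total weight of any directed path from i to j (possibly empty when i = j).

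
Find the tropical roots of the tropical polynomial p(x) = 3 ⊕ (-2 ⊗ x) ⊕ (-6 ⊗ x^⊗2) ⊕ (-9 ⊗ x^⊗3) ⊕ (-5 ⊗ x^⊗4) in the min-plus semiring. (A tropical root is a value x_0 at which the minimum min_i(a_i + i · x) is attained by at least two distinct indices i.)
Roots: {-4, 3, 4, 5}

Each tropical root is a break point of the lower envelope of the lines y = a_i + i · x (there are 5 lines, with slopes 0, 1, ..., 4). Only the lines that attain the minimum somewhere contribute to roots; other lines are dominated. Here the surviving (envelope) indices are i = 4, i = 3, i = 2, i = 1, i = 0.
Intersections between consecutive envelope lines give the roots: for adjacent envelope indices i < j the intersection is x = (a_i − a_j) / (j − i). Reading off the sorted break points: {-4, 3, 4, 5}.
Verification: at each break x_0, at least two indices attain the minimum of min_i(a_i + i · x_0).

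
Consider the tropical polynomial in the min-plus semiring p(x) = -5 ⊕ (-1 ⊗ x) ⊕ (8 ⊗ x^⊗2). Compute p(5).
p(5) = -5

A tropical monomial a ⊗ x^⊗i evaluates to a + i · x. Evaluating each term at x = 5:
  Term 0 contributes -5 + 0 · 5 = -5
  Term 1 contributes -1 + 1 · 5 = 4
  Term 2 contributes 8 + 2 · 5 = 18
p(5) = ⊕ of these = min[-5, 4, 18] = -5.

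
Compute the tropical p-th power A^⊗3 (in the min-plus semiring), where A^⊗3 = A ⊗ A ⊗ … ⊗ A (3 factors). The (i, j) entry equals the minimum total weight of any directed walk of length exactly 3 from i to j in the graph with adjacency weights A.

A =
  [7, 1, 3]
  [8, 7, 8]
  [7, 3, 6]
A^⊗3 =
  [14, 10, 12]
  [17, 14, 17]
  [16, 12, 14]

Each entry (A^⊗3)_ij equals the minimum over all length-3 walks i = v_0 → v_1 → … → v_3 = j of Σ_t A[v_t][v_{t+1}]. For example, for (i, j) = (0, 2) we minimise over 9 possible intermediate vertex sequences; the minimum is 12, attained along the walk 0 → 1 → 0 → 2.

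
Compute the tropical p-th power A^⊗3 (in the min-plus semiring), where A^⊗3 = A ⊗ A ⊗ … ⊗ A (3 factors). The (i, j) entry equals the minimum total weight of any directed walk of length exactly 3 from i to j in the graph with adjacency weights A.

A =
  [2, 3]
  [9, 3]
A^⊗3 =
  [6, 7]
  [13, 9]

Each entry (A^⊗3)_ij equals the minimum over all length-3 walks i = v_0 → v_1 → … → v_3 = j of Σ_t A[v_t][v_{t+1}]. For example, for (i, j) = (0, 1) we minimise over 4 possible intermediate vertex sequences; the minimum is 7, attained along the walk 0 → 0 → 0 → 1.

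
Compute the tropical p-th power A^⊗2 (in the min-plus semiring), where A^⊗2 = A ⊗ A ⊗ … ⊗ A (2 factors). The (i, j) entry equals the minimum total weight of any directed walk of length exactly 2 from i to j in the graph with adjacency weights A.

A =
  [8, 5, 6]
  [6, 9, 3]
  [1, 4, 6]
A^⊗2 =
  [7, 10, 8]
  [4, 7, 9]
  [7, 6, 7]

Each entry (A^⊗2)_ij equals the minimum over all length-2 walks i = v_0 → v_1 → … → v_2 = j of Σ_t A[v_t][v_{t+1}]. For example, for (i, j) = (0, 2) we minimise over 3 possible intermediate vertex sequences; the minimum is 8, attained along the walk 0 → 1 → 2.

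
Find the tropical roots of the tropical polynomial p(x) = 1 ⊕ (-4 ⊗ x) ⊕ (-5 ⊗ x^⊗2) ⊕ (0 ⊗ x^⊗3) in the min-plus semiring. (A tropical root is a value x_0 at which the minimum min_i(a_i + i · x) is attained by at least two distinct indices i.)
Roots: {-5, 1, 5}

Each tropical root is a break point of the lower envelope of the lines y = a_i + i · x (there are 4 lines, with slopes 0, 1, ..., 3). Only the lines that attain the minimum somewhere contribute to roots; other lines are dominated. Here the surviving (envelope) indices are i = 3, i = 2, i = 1, i = 0.
Intersections between consecutive envelope lines give the roots: for adjacent envelope indices i < j the intersection is x = (a_i − a_j) / (j − i). Reading off the sorted break points: {-5, 1, 5}.
Verification: at each break x_0, at least two indices attain the minimum of min_i(a_i + i · x_0).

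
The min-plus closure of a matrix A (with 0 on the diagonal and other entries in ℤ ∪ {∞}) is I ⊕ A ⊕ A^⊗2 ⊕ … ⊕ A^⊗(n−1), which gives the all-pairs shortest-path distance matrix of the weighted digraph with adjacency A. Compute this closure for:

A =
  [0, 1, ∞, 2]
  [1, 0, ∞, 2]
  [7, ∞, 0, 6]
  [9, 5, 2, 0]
Closure =
  [0, 1, 4, 2]
  [1, 0, 4, 2]
  [7, 8, 0, 6]
  [6, 5, 2, 0]

This is the Floyd-Warshall all-pairs shortest-path computation. For each intermediate vertex k = 0, 1, …, 3, update dist[i][j] ← min(dist[i][j], dist[i][k] + dist[k][j]). The final matrix gives, for each (i, j), the minimum total weight of any directed path from i to j (possibly empty when i = j).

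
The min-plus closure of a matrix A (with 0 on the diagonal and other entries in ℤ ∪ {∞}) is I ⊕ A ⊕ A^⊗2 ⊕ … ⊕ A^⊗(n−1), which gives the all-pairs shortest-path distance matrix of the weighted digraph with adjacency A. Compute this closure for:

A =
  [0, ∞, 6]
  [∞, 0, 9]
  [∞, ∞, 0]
Closure =
  [0, ∞, 6]
  [∞, 0, 9]
  [∞, ∞, 0]

This is the Floyd-Warshall all-pairs shortest-path computation. For each intermediate vertex k = 0, 1, …, 2, update dist[i][j] ← min(dist[i][j], dist[i][k] + dist[k][j]). The final matrix gives, for each (i, j), the minimum total weight of any directed path from i to j (possibly empty when i = j).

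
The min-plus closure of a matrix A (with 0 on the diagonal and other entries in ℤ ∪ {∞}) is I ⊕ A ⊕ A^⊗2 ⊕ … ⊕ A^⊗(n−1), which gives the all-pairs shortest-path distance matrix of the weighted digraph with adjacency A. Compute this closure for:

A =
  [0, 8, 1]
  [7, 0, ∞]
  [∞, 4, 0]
Closure =
  [0, 5, 1]
  [7, 0, 8]
  [11, 4, 0]

This is the Floyd-Warshall all-pairs shortest-path computation. For each intermediate vertex k = 0, 1, …, 2, update dist[i][j] ← min(dist[i][j], dist[i][k] + dist[k][j]). The final matrix gives, for each (i, j), the minimum total weight of any directed path from i to j (possibly empty when i = j).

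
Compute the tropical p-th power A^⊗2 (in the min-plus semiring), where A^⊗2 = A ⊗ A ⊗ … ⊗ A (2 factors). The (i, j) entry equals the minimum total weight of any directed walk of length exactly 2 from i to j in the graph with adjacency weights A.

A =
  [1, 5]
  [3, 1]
A^⊗2 =
  [2, 6]
  [4, 2]

Each entry (A^⊗2)_ij equals the minimum over all length-2 walks i = v_0 → v_1 → … → v_2 = j of Σ_t A[v_t][v_{t+1}]. For example, for (i, j) = (0, 1) we minimise over 2 possible intermediate vertex sequences; the minimum is 6, attained along the walk 0 → 0 → 1.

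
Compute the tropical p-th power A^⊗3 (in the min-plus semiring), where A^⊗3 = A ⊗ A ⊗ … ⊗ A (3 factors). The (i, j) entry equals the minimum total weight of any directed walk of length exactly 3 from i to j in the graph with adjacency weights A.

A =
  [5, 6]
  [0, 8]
A^⊗3 =
  [11, 12]
  [6, 11]

Each entry (A^⊗3)_ij equals the minimum over all length-3 walks i = v_0 → v_1 → … → v_3 = j of Σ_t A[v_t][v_{t+1}]. For example, for (i, j) = (0, 1) we minimise over 4 possible intermediate vertex sequences; the minimum is 12, attained along the walk 0 → 1 → 0 → 1.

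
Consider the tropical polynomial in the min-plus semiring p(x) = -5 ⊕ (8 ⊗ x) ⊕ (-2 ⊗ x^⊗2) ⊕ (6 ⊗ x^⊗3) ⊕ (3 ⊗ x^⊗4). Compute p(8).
p(8) = -5

A tropical monomial a ⊗ x^⊗i evaluates to a + i · x. Evaluating each term at x = 8:
  Term 0 contributes -5 + 0 · 8 = -5
  Term 1 contributes 8 + 1 · 8 = 16
  Term 2 contributes -2 + 2 · 8 = 14
  Term 3 contributes 6 + 3 · 8 = 30
  Term 4 contributes 3 + 4 · 8 = 35
p(8) = ⊕ of these = min[-5, 16, 14, 30, 35] = -5.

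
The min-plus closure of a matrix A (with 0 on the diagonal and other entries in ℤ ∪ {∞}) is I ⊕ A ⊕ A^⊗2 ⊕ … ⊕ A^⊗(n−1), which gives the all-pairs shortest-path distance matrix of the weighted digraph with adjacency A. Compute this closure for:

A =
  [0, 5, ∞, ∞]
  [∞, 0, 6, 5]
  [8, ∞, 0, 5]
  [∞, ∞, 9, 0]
Closure =
  [0, 5, 11, 10]
  [14, 0, 6, 5]
  [8, 13, 0, 5]
  [17, 22, 9, 0]

This is the Floyd-Warshall all-pairs shortest-path computation. For each intermediate vertex k = 0, 1, …, 3, update dist[i][j] ← min(dist[i][j], dist[i][k] + dist[k][j]). The final matrix gives, for each (i, j), the minimum total weight of any directed path from i to j (possibly empty when i = j).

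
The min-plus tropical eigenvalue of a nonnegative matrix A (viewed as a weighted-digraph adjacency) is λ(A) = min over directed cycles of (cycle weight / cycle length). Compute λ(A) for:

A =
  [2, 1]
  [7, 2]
λ(A) = 2

Enumerate directed cycles and compute their means (weight / length). Sample:
  cycle 0 → 0: weight = 2, length = 1, mean = 2/1 ≈ 2.000
  cycle 1 → 1: weight = 2, length = 1, mean = 2/1 ≈ 2.000
  cycle 0 → 1 → 0: weight = 8, length = 2, mean = 8/2 ≈ 4.000
  cycle 1 → 0 → 1: weight = 8, length = 2, mean = 8/2 ≈ 4.000
Minimum mean = 2.000, attained e.g. along the cycle 0 → 0 with weight 2 and length 1. So λ(A) = 2/1 = 2.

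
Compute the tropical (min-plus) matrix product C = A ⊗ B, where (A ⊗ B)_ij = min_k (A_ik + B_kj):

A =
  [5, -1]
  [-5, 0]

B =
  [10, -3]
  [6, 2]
A ⊗ B =
  [5, 1]
  [5, -8]

Apply the min-plus product entry-by-entry:
  C[0][0] = min over k of (A[0][0] + B[0][0] = 5 + 10 = 15, A[0][1] + B[1][0] = -1 + 6 = 5) = 5 (attained at k = 1)
  C[0][1] = min over k of (A[0][0] + B[0][1] = 5 + -3 = 2, A[0][1] + B[1][1] = -1 + 2 = 1) = 1 (attained at k = 1)
  C[1][0] = min over k of (A[1][0] + B[0][0] = -5 + 10 = 5, A[1][1] + B[1][0] = 0 + 6 = 6) = 5 (attained at k = 0)
  C[1][1] = min over k of (A[1][0] + B[0][1] = -5 + -3 = -8, A[1][1] + B[1][1] = 0 + 2 = 2) = -8 (attained at k = 0)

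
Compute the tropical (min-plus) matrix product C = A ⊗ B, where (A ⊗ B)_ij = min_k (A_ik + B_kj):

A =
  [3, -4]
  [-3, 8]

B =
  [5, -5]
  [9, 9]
A ⊗ B =
  [5, -2]
  [2, -8]

Apply the min-plus product entry-by-entry:
  C[0][0] = min over k of (A[0][0] + B[0][0] = 3 + 5 = 8, A[0][1] + B[1][0] = -4 + 9 = 5) = 5 (attained at k = 1)
  C[0][1] = min over k of (A[0][0] + B[0][1] = 3 + -5 = -2, A[0][1] + B[1][1] = -4 + 9 = 5) = -2 (attained at k = 0)
  C[1][0] = min over k of (A[1][0] + B[0][0] = -3 + 5 = 2, A[1][1] + B[1][0] = 8 + 9 = 17) = 2 (attained at k = 0)
  C[1][1] = min over k of (A[1][0] + B[0][1] = -3 + -5 = -8, A[1][1] + B[1][1] = 8 + 9 = 17) = -8 (attained at k = 0)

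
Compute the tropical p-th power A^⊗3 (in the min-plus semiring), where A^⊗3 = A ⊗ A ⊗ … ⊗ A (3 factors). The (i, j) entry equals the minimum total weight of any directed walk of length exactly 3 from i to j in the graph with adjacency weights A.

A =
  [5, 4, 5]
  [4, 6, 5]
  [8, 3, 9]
A^⊗3 =
  [12, 12, 13]
  [12, 12, 13]
  [12, 11, 12]

Each entry (A^⊗3)_ij equals the minimum over all length-3 walks i = v_0 → v_1 → … → v_3 = j of Σ_t A[v_t][v_{t+1}]. For example, for (i, j) = (0, 2) we minimise over 9 possible intermediate vertex sequences; the minimum is 13, attained along the walk 0 → 1 → 0 → 2.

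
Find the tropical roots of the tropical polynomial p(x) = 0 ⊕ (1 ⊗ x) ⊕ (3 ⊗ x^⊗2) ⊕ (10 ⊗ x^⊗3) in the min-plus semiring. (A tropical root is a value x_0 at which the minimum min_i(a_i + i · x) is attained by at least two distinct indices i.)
Roots: {-7, -2, -1}

Each tropical root is a break point of the lower envelope of the lines y = a_i + i · x (there are 4 lines, with slopes 0, 1, ..., 3). Only the lines that attain the minimum somewhere contribute to roots; other lines are dominated. Here the surviving (envelope) indices are i = 3, i = 2, i = 1, i = 0.
Intersections between consecutive envelope lines give the roots: for adjacent envelope indices i < j the intersection is x = (a_i − a_j) / (j − i). Reading off the sorted break points: {-7, -2, -1}.
Verification: at each break x_0, at least two indices attain the minimum of min_i(a_i + i · x_0).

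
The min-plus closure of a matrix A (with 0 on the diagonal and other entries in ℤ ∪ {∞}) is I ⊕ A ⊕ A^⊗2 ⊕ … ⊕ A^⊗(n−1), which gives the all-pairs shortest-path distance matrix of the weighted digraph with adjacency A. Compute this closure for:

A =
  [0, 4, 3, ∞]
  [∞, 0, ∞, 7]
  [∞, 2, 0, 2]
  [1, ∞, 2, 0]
Closure =
  [0, 4, 3, 5]
  [8, 0, 9, 7]
  [3, 2, 0, 2]
  [1, 4, 2, 0]

This is the Floyd-Warshall all-pairs shortest-path computation. For each intermediate vertex k = 0, 1, …, 3, update dist[i][j] ← min(dist[i][j], dist[i][k] + dist[k][j]). The final matrix gives, for each (i, j), the minimum total weight of any directed path from i to j (possibly empty when i = j).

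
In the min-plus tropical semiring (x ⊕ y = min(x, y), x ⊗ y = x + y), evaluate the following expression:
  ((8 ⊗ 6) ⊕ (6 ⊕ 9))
((8 ⊗ 6) ⊕ (6 ⊕ 9)) = 6

Expand innermost to outermost. Recall ⊕ takes the minimum of its arguments and ⊗ takes their sum. Working out the expression ((8 ⊗ 6) ⊕ (6 ⊕ 9)) gives 6.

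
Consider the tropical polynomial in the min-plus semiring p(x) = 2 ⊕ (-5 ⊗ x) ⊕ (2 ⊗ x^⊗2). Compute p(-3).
p(-3) = -8

A tropical monomial a ⊗ x^⊗i evaluates to a + i · x. Evaluating each term at x = -3:
  Term 0 contributes 2 + 0 · -3 = 2
  Term 1 contributes -5 + 1 · -3 = -8
  Term 2 contributes 2 + 2 · -3 = -4
p(-3) = ⊕ of these = min[2, -8, -4] = -8.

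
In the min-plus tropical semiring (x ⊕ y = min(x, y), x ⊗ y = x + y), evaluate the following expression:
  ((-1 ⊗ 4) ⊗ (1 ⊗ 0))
((-1 ⊗ 4) ⊗ (1 ⊗ 0)) = 4

Expand innermost to outermost. Recall ⊕ takes the minimum of its arguments and ⊗ takes their sum. Working out the expression ((-1 ⊗ 4) ⊗ (1 ⊗ 0)) gives 4.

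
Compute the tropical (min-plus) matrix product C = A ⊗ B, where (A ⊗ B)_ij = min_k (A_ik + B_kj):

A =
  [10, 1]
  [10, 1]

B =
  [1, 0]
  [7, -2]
A ⊗ B =
  [8, -1]
  [8, -1]

Apply the min-plus product entry-by-entry:
  C[0][0] = min over k of (A[0][0] + B[0][0] = 10 + 1 = 11, A[0][1] + B[1][0] = 1 + 7 = 8) = 8 (attained at k = 1)
  C[0][1] = min over k of (A[0][0] + B[0][1] = 10 + 0 = 10, A[0][1] + B[1][1] = 1 + -2 = -1) = -1 (attained at k = 1)
  C[1][0] = min over k of (A[1][0] + B[0][0] = 10 + 1 = 11, A[1][1] + B[1][0] = 1 + 7 = 8) = 8 (attained at k = 1)
  C[1][1] = min over k of (A[1][0] + B[0][1] = 10 + 0 = 10, A[1][1] + B[1][1] = 1 + -2 = -1) = -1 (attained at k = 1)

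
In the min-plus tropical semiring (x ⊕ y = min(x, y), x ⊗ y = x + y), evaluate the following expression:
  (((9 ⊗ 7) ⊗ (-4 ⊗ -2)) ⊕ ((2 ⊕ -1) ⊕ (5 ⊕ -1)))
(((9 ⊗ 7) ⊗ (-4 ⊗ -2)) ⊕ ((2 ⊕ -1) ⊕ (5 ⊕ -1))) = -1

Expand innermost to outermost. Recall ⊕ takes the minimum of its arguments and ⊗ takes their sum. Working out the expression (((9 ⊗ 7) ⊗ (-4 ⊗ -2)) ⊕ ((2 ⊕ -1) ⊕ (5 ⊕ -1))) gives -1.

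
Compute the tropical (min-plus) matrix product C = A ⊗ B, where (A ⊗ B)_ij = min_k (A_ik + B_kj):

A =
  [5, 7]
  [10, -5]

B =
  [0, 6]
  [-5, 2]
A ⊗ B =
  [2, 9]
  [-10, -3]

Apply the min-plus product entry-by-entry:
  C[0][0] = min over k of (A[0][0] + B[0][0] = 5 + 0 = 5, A[0][1] + B[1][0] = 7 + -5 = 2) = 2 (attained at k = 1)
  C[0][1] = min over k of (A[0][0] + B[0][1] = 5 + 6 = 11, A[0][1] + B[1][1] = 7 + 2 = 9) = 9 (attained at k = 1)
  C[1][0] = min over k of (A[1][0] + B[0][0] = 10 + 0 = 10, A[1][1] + B[1][0] = -5 + -5 = -10) = -10 (attained at k = 1)
  C[1][1] = min over k of (A[1][0] + B[0][1] = 10 + 6 = 16, A[1][1] + B[1][1] = -5 + 2 = -3) = -3 (attained at k = 1)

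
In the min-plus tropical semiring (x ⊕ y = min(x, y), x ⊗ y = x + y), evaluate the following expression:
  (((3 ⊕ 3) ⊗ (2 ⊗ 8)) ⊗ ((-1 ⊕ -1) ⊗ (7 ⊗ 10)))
(((3 ⊕ 3) ⊗ (2 ⊗ 8)) ⊗ ((-1 ⊕ -1) ⊗ (7 ⊗ 10))) = 29

Expand innermost to outermost. Recall ⊕ takes the minimum of its arguments and ⊗ takes their sum. Working out the expression (((3 ⊕ 3) ⊗ (2 ⊗ 8)) ⊗ ((-1 ⊕ -1) ⊗ (7 ⊗ 10))) gives 29.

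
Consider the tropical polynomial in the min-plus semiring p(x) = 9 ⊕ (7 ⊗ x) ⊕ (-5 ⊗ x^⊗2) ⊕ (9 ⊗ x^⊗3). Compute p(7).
p(7) = 9

A tropical monomial a ⊗ x^⊗i evaluates to a + i · x. Evaluating each term at x = 7:
  Term 0 contributes 9 + 0 · 7 = 9
  Term 1 contributes 7 + 1 · 7 = 14
  Term 2 contributes -5 + 2 · 7 = 9
  Term 3 contributes 9 + 3 · 7 = 30
p(7) = ⊕ of these = min[9, 14, 9, 30] = 9.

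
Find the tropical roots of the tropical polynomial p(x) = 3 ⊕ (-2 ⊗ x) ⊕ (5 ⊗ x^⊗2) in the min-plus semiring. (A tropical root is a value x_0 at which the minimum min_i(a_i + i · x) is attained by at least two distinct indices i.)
Roots: {-7, 5}

Each tropical root is a break point of the lower envelope of the lines y = a_i + i · x (there are 3 lines, with slopes 0, 1, ..., 2). Only the lines that attain the minimum somewhere contribute to roots; other lines are dominated. Here the surviving (envelope) indices are i = 2, i = 1, i = 0.
Intersections between consecutive envelope lines give the roots: for adjacent envelope indices i < j the intersection is x = (a_i − a_j) / (j − i). Reading off the sorted break points: {-7, 5}.
Verification: at each break x_0, at least two indices attain the minimum of min_i(a_i + i · x_0).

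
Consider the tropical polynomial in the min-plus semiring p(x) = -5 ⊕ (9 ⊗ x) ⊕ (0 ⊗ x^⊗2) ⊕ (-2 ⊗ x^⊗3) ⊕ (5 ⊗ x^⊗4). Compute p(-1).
p(-1) = -5

A tropical monomial a ⊗ x^⊗i evaluates to a + i · x. Evaluating each term at x = -1:
  Term 0 contributes -5 + 0 · -1 = -5
  Term 1 contributes 9 + 1 · -1 = 8
  Term 2 contributes 0 + 2 · -1 = -2
  Term 3 contributes -2 + 3 · -1 = -5
  Term 4 contributes 5 + 4 · -1 = 1
p(-1) = ⊕ of these = min[-5, 8, -2, -5, 1] = -5.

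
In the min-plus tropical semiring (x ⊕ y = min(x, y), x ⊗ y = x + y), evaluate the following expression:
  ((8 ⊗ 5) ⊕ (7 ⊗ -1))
((8 ⊗ 5) ⊕ (7 ⊗ -1)) = 6

Expand innermost to outermost. Recall ⊕ takes the minimum of its arguments and ⊗ takes their sum. Working out the expression ((8 ⊗ 5) ⊕ (7 ⊗ -1)) gives 6.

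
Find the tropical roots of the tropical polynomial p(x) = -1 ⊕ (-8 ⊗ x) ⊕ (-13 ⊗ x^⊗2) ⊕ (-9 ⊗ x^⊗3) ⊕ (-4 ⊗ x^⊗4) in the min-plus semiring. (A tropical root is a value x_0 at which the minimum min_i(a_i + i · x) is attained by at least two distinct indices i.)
Roots: {-5, -4, 5, 7}

Each tropical root is a break point of the lower envelope of the lines y = a_i + i · x (there are 5 lines, with slopes 0, 1, ..., 4). Only the lines that attain the minimum somewhere contribute to roots; other lines are dominated. Here the surviving (envelope) indices are i = 4, i = 3, i = 2, i = 1, i = 0.
Intersections between consecutive envelope lines give the roots: for adjacent envelope indices i < j the intersection is x = (a_i − a_j) / (j − i). Reading off the sorted break points: {-5, -4, 5, 7}.
Verification: at each break x_0, at least two indices attain the minimum of min_i(a_i + i · x_0).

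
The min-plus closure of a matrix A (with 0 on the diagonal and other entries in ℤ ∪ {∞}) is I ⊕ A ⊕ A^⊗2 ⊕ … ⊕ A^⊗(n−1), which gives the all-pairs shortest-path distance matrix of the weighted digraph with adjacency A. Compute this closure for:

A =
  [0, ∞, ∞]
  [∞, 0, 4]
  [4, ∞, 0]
Closure =
  [0, ∞, ∞]
  [8, 0, 4]
  [4, ∞, 0]

This is the Floyd-Warshall all-pairs shortest-path computation. For each intermediate vertex k = 0, 1, …, 2, update dist[i][j] ← min(dist[i][j], dist[i][k] + dist[k][j]). The final matrix gives, for each (i, j), the minimum total weight of any directed path from i to j (possibly empty when i = j).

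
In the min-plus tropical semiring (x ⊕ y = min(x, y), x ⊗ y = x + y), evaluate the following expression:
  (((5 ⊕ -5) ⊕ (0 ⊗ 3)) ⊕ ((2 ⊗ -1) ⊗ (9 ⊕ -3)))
(((5 ⊕ -5) ⊕ (0 ⊗ 3)) ⊕ ((2 ⊗ -1) ⊗ (9 ⊕ -3))) = -5

Expand innermost to outermost. Recall ⊕ takes the minimum of its arguments and ⊗ takes their sum. Working out the expression (((5 ⊕ -5) ⊕ (0 ⊗ 3)) ⊕ ((2 ⊗ -1) ⊗ (9 ⊕ -3))) gives -5.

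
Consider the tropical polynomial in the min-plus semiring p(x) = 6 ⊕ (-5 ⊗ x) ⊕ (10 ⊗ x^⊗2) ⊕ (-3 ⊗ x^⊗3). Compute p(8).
p(8) = 3

A tropical monomial a ⊗ x^⊗i evaluates to a + i · x. Evaluating each term at x = 8:
  Term 0 contributes 6 + 0 · 8 = 6
  Term 1 contributes -5 + 1 · 8 = 3
  Term 2 contributes 10 + 2 · 8 = 26
  Term 3 contributes -3 + 3 · 8 = 21
p(8) = ⊕ of these = min[6, 3, 26, 21] = 3.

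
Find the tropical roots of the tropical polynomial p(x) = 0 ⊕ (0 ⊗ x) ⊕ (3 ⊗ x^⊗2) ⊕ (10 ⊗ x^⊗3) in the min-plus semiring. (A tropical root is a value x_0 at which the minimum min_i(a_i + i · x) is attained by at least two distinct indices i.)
Roots: {-7, -3, 0}

Each tropical root is a break point of the lower envelope of the lines y = a_i + i · x (there are 4 lines, with slopes 0, 1, ..., 3). Only the lines that attain the minimum somewhere contribute to roots; other lines are dominated. Here the surviving (envelope) indices are i = 3, i = 2, i = 1, i = 0.
Intersections between consecutive envelope lines give the roots: for adjacent envelope indices i < j the intersection is x = (a_i − a_j) / (j − i). Reading off the sorted break points: {-7, -3, 0}.
Verification: at each break x_0, at least two indices attain the minimum of min_i(a_i + i · x_0).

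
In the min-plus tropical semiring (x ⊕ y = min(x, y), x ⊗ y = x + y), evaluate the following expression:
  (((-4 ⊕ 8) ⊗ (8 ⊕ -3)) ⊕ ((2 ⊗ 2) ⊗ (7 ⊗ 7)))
(((-4 ⊕ 8) ⊗ (8 ⊕ -3)) ⊕ ((2 ⊗ 2) ⊗ (7 ⊗ 7))) = -7

Expand innermost to outermost. Recall ⊕ takes the minimum of its arguments and ⊗ takes their sum. Working out the expression (((-4 ⊕ 8) ⊗ (8 ⊕ -3)) ⊕ ((2 ⊗ 2) ⊗ (7 ⊗ 7))) gives -7.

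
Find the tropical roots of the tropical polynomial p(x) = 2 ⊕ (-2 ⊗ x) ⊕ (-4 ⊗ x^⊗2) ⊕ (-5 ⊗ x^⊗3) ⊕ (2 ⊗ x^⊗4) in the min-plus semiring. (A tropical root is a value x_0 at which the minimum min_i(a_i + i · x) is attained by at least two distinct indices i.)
Roots: {-7, 1, 2, 4}

Each tropical root is a break point of the lower envelope of the lines y = a_i + i · x (there are 5 lines, with slopes 0, 1, ..., 4). Only the lines that attain the minimum somewhere contribute to roots; other lines are dominated. Here the surviving (envelope) indices are i = 4, i = 3, i = 2, i = 1, i = 0.
Intersections between consecutive envelope lines give the roots: for adjacent envelope indices i < j the intersection is x = (a_i − a_j) / (j − i). Reading off the sorted break points: {-7, 1, 2, 4}.
Verification: at each break x_0, at least two indices attain the minimum of min_i(a_i + i · x_0).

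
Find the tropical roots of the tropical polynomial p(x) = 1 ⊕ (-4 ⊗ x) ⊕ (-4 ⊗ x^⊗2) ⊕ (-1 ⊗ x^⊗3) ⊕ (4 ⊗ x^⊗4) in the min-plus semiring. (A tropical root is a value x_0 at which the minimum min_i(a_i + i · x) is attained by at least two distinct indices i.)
Roots: {-5, -3, 0, 5}

Each tropical root is a break point of the lower envelope of the lines y = a_i + i · x (there are 5 lines, with slopes 0, 1, ..., 4). Only the lines that attain the minimum somewhere contribute to roots; other lines are dominated. Here the surviving (envelope) indices are i = 4, i = 3, i = 2, i = 1, i = 0.
Intersections between consecutive envelope lines give the roots: for adjacent envelope indices i < j the intersection is x = (a_i − a_j) / (j − i). Reading off the sorted break points: {-5, -3, 0, 5}.
Verification: at each break x_0, at least two indices attain the minimum of min_i(a_i + i · x_0).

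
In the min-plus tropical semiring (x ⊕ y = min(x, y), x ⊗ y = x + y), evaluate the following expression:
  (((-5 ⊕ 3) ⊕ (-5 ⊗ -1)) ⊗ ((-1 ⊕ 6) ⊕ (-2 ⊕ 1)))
(((-5 ⊕ 3) ⊕ (-5 ⊗ -1)) ⊗ ((-1 ⊕ 6) ⊕ (-2 ⊕ 1))) = -8

Expand innermost to outermost. Recall ⊕ takes the minimum of its arguments and ⊗ takes their sum. Working out the expression (((-5 ⊕ 3) ⊕ (-5 ⊗ -1)) ⊗ ((-1 ⊕ 6) ⊕ (-2 ⊕ 1))) gives -8.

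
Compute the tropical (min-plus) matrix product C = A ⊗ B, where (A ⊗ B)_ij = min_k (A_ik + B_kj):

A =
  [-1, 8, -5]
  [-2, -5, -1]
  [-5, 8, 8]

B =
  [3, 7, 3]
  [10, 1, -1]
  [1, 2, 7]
A ⊗ B =
  [-4, -3, 2]
  [0, -4, -6]
  [-2, 2, -2]

Apply the min-plus product entry-by-entry:
  C[0][0] = min over k of (A[0][0] + B[0][0] = -1 + 3 = 2, A[0][1] + B[1][0] = 8 + 10 = 18, A[0][2] + B[2][0] = -5 + 1 = -4) = -4 (attained at k = 2)
  C[0][1] = min over k of (A[0][0] + B[0][1] = -1 + 7 = 6, A[0][1] + B[1][1] = 8 + 1 = 9, A[0][2] + B[2][1] = -5 + 2 = -3) = -3 (attained at k = 2)
  C[0][2] = min over k of (A[0][0] + B[0][2] = -1 + 3 = 2, A[0][1] + B[1][2] = 8 + -1 = 7, A[0][2] + B[2][2] = -5 + 7 = 2) = 2 (attained at k = 0)
  C[1][0] = min over k of (A[1][0] + B[0][0] = -2 + 3 = 1, A[1][1] + B[1][0] = -5 + 10 = 5, A[1][2] + B[2][0] = -1 + 1 = 0) = 0 (attained at k = 2)
  C[1][1] = min over k of (A[1][0] + B[0][1] = -2 + 7 = 5, A[1][1] + B[1][1] = -5 + 1 = -4, A[1][2] + B[2][1] = -1 + 2 = 1) = -4 (attained at k = 1)
  C[1][2] = min over k of (A[1][0] + B[0][2] = -2 + 3 = 1, A[1][1] + B[1][2] = -5 + -1 = -6, A[1][2] + B[2][2] = -1 + 7 = 6) = -6 (attained at k = 1)
  C[2][0] = min over k of (A[2][0] + B[0][0] = -5 + 3 = -2, A[2][1] + B[1][0] = 8 + 10 = 18, A[2][2] + B[2][0] = 8 + 1 = 9) = -2 (attained at k = 0)
  C[2][1] = min over k of (A[2][0] + B[0][1] = -5 + 7 = 2, A[2][1] + B[1][1] = 8 + 1 = 9, A[2][2] + B[2][1] = 8 + 2 = 10) = 2 (attained at k = 0)
  C[2][2] = min over k of (A[2][0] + B[0][2] = -5 + 3 = -2, A[2][1] + B[1][2] = 8 + -1 = 7, A[2][2] + B[2][2] = 8 + 7 = 15) = -2 (attained at k = 0)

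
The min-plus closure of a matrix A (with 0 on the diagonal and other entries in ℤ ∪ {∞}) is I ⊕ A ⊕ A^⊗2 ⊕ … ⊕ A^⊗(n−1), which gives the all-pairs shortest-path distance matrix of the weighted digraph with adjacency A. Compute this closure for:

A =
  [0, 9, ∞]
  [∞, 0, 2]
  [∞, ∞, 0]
Closure =
  [0, 9, 11]
  [∞, 0, 2]
  [∞, ∞, 0]

This is the Floyd-Warshall all-pairs shortest-path computation. For each intermediate vertex k = 0, 1, …, 2, update dist[i][j] ← min(dist[i][j], dist[i][k] + dist[k][j]). The final matrix gives, for each (i, j), the minimum total weight of any directed path from i to j (possibly empty when i = j).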